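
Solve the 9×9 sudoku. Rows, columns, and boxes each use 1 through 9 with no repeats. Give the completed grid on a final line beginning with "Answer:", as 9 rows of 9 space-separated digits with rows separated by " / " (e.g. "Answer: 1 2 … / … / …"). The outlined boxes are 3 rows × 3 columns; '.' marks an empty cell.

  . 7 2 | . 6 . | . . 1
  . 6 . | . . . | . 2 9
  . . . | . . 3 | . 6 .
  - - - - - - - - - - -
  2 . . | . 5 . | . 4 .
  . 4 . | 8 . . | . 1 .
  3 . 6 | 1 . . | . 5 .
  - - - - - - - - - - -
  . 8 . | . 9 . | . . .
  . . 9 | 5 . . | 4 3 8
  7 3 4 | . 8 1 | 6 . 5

Step 1. [r3c2∈{1,5,9}] r3c2 is the only open cell in col 2 admitting 5, so r3c2=5.
Step 2. [r6c7∈{2,7,8,9}] in row 6, 8 fits only at r6c7. So r6c7=8.
Step 3. [r3c7∈{7}] r3c7 has the single candidate 7 ⇒ r3c7=7.
Step 4. [r5c5∈{2,3,7}] across col 5, 3 lands solely at r5c5. So r5c5=3.
Step 5. [r9c4∈{2}] only 2 remains possible at r9c4, so r9c4=2.
Step 6. [r8c5∈{7}] r8c5 is down to just 7 ⇒ r8c5=7.
Step 7. [r8c6∈{6}] r8c6 has the single candidate 6 ⇒ r8c6=6.
Step 8. [r8c1∈{1}] r8c1's peers cover all but 1 ⇒ r8c1=1.
Step 9. [r7c6∈{4}] only 4 remains possible at r7c6. So r7c6=4.
Step 10. [r4c3∈{1,7,8}] 8 has one home in row 4: r4c3. So r4c3=8.
Step 11. [r3c1∈{4,8,9}] row 3 places 8 nowhere but r3c1 ⇒ r3c1=8.
Step 12. [r1c1∈{4,9}] 9 has one home in box 1: r1c1, so r1c1=9.
Step 13. [r1c4∈{4}] r1c4's peers cover all but 4. So r1c4=4.
Step 14. [r4c4∈{6,7,9}] 6 has one home in col 4: r4c4. So r4c4=6.
Step 15. [r2c6∈{5,7,8}] row 2 places 8 nowhere but r2c6, so r2c6=8.
Step 16. [r5c3∈{5,7}] 7 has one home in col 3: r5c3, so r5c3=7.
Step 17. [r1c7∈{3,5}] 3 has one home in row 1: r1c7 ⇒ r1c7=3.
Step 18. [r4c7∈{9}] nothing but 9 survives at r4c7. So r4c7=9.
Step 19. [r5c7∈{2}] r5c7 has the single candidate 2. So r5c7=2.
Step 20. [r6c6∈{2,7,9}] r6c6 is the only open cell in col 6 admitting 2 ⇒ r6c6=2.
Step 21. [r2c5∈{1}] r2c5 is down to just 1. So r2c5=1.
Step 22. [r6c9∈{7}] nothing but 7 survives at r6c9 ⇒ r6c9=7.
Step 23. [r7c1∈{5,6}] 6 has one home in row 7: r7c1. So r7c1=6.
Step 24. [r4c9∈{3}] r4c9 has the single candidate 3, so r4c9=3.
Step 25. [r5c1∈{5}] only 5 remains possible at r5c1 ⇒ r5c1=5.
Step 26. [r2c1∈{4}] only 4 remains possible at r2c1 ⇒ r2c1=4.
Step 27. [r7c8∈{7}] r7c8's peers cover all but 7, so r7c8=7.
Step 28. [r7c3∈{5}] r7c3 has the single candidate 5. So r7c3=5.
Step 29. [r5c9∈{6}] r5c9 has the single candidate 6 ⇒ r5c9=6.
Step 30. [r3c5∈{2}] r3c5 has the single candidate 2. So r3c5=2.
Step 31. [r3c9∈{4}] r3c9 is down to just 4 ⇒ r3c9=4.
Step 32. [r9c8∈{9}] r9c8 is down to just 9 ⇒ r9c8=9.
Step 33. [r6c5∈{4}] nothing but 4 survives at r6c5, so r6c5=4.
Step 34. [r3c3∈{1}] r3c3 has the single candidate 1, so r3c3=1.
Step 35. [r1c8∈{8}] only 8 remains possible at r1c8. So r1c8=8.
Step 36. [r4c6∈{7}] only 7 remains possible at r4c6, so r4c6=7.
Step 37. [r2c7∈{5}] r2c7's peers cover all but 5. So r2c7=5.
Step 38. [r2c4∈{7}] nothing but 7 survives at r2c4 ⇒ r2c4=7.
Step 39. [r3c4∈{9}] r3c4's peers cover all but 9, so r3c4=9.
Step 40. [r6c2∈{9}] nothing but 9 survives at r6c2, so r6c2=9.
Step 41. [r1c6∈{5}] nothing but 5 survives at r1c6, so r1c6=5.
Step 42. [r7c9∈{2}] r7c9 is down to just 2, so r7c9=2.
Step 43. [r7c7∈{1}] r7c7 has the single candidate 1, so r7c7=1.
Step 44. [r2c3∈{3}] nothing but 3 survives at r2c3, so r2c3=3.
Step 45. [r4c2∈{1}] r4c2 is down to just 1, so r4c2=1.
Step 46. [r5c6∈{9}] r5c6's peers cover all but 9 ⇒ r5c6=9.
Step 47. [r7c4∈{3}] only 3 remains possible at r7c4. So r7c4=3.
Step 48. [r8c2∈{2}] only 2 remains possible at r8c2, so r8c2=2.

Answer: 9 7 2 4 6 5 3 8 1 / 4 6 3 7 1 8 5 2 9 / 8 5 1 9 2 3 7 6 4 / 2 1 8 6 5 7 9 4 3 / 5 4 7 8 3 9 2 1 6 / 3 9 6 1 4 2 8 5 7 / 6 8 5 3 9 4 1 7 2 / 1 2 9 5 7 6 4 3 8 / 7 3 4 2 8 1 6 9 5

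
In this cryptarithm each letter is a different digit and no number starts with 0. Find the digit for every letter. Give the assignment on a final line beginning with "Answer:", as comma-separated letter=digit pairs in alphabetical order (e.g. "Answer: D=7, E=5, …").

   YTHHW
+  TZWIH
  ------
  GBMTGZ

Step 1. [col 1: W + H ≡ Z (mod 10)] no forcing yet in column 1 (carry-in 0); Z=4 is free and consistent — try it. So Z=4.
Step 2. [col 1: W + H ≡ Z (mod 10)] column 1 (W + H ≡ Z (mod 10), carry-in 0) doesn't pin H yet; pick H=8 and continue. So H=8.
Step 3. [G] adding two 5-digit numbers gives at most 5+1 digits, and here it does — G is that final carry and must be 1. So G=1.
Step 4. [col 1: W + H ≡ Z (mod 10)] column 1 reads W+H+carry(0)=Z with H=8, Z=4; with digits 1,4,8 already taken and all letters distinct, the only value for W is 6, so W=6.
Step 5. [col 2: H + I ≡ G (mod 10)] column 2 reads H+I+carry(1)=G with H=8, G=1; with digits 1,4,6,8 already taken and all letters distinct, the only value for I is 2, so I=2.
Step 6. [col 3: H + W ≡ T (mod 10)] column 3 reads H+W+carry(1)=T with H=8, W=6; with digits 1,2,4,6,8 already taken and all letters distinct, the only value for T is 5, so T=5.
Step 7. [col 4: T + Z ≡ M (mod 10)] from column 4 (T=5, Z=4, carry-in 1, digits 1,2,4,5,6,8 already taken and all letters distinct): M must equal 0 ⇒ M=0.
Step 8. [col 5: Y + T ≡ B (mod 10)] column 5 (Y + T ≡ B (mod 10), carry-in 1) doesn't pin Y yet; pick Y=7 and continue ⇒ Y=7.
Step 9. [col 5: Y + T ≡ B (mod 10)] column 5: given Y=7, T=5, carry-in 1, and digits 0,1,2,4,5,6,7,8 already taken and all letters distinct, Y+T≡B (mod 10) forces B=3 ⇒ B=3.

Answer: B=3, G=1, H=8, I=2, M=0, T=5, W=6, Y=7, Z=4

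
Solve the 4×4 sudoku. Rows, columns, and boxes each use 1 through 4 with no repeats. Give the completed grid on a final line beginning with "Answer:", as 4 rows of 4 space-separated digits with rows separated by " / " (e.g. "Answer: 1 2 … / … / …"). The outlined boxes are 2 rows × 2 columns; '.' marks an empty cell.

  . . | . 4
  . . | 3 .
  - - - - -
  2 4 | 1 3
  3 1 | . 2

Step 1. [r2c1∈{1,4}] r2c1 is the only open cell in row 2 admitting 4. So r2c1=4.
Step 2. [r1c3∈{2}] nothing but 2 survives at r1c3 ⇒ r1c3=2.
Step 3. [r1c2∈{3}] nothing but 3 survives at r1c2. So r1c2=3.
Step 4. [r2c2∈{2}] r2c2 has the single candidate 2 ⇒ r2c2=2.
Step 5. [r2c4∈{1}] nothing but 1 survives at r2c4. So r2c4=1.
Step 6. [r1c1∈{1}] r1c1's peers cover all but 1 ⇒ r1c1=1.
Step 7. [r4c3∈{4}] nothing but 4 survives at r4c3, so r4c3=4.

Answer: 1 3 2 4 / 4 2 3 1 / 2 4 1 3 / 3 1 4 2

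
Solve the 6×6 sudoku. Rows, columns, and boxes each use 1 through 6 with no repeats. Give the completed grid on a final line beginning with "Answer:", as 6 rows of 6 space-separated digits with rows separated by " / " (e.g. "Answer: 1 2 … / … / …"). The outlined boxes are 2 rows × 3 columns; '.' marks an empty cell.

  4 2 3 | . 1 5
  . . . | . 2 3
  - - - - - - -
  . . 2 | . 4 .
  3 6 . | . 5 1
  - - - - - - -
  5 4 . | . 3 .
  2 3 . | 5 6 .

Step 1. [r2c1∈{1,6}] in col 1, 6 fits only at r2c1 ⇒ r2c1=6.
Step 2. [r5c4∈{1,2}] across col 4, 1 lands solely at r5c4. So r5c4=1.
Step 3. [r2c3∈{1,5}] 5 has one home in col 3: r2c3. So r2c3=5.
Step 4. [r3c2∈{1,5}] across row 3, 5 lands solely at r3c2, so r3c2=5.
Step 5. [r3c6∈{6}] nothing but 6 survives at r3c6 ⇒ r3c6=6.
Step 6. [r1c4∈{6}] r1c4 is down to just 6. So r1c4=6.
Step 7. [r3c1∈{1}] r3c1's peers cover all but 1, so r3c1=1.
Step 8. [r4c4∈{2}] r4c4 is down to just 2 ⇒ r4c4=2.
Step 9. [r2c2∈{1}] r2c2's peers cover all but 1. So r2c2=1.
Step 10. [r2c4∈{4}] nothing but 4 survives at r2c4. So r2c4=4.
Step 11. [r6c6∈{4}] r6c6 is down to just 4, so r6c6=4.
Step 12. [r5c6∈{2}] r5c6 is down to just 2. So r5c6=2.
Step 13. [r3c4∈{3}] r3c4's peers cover all but 3. So r3c4=3.
Step 14. [r4c3∈{4}] r4c3 is down to just 4. So r4c3=4.
Step 15. [r6c3∈{1}] nothing but 1 survives at r6c3. So r6c3=1.
Step 16. [r5c3∈{6}] nothing but 6 survives at r5c3, so r5c3=6.

Answer: 4 2 3 6 1 5 / 6 1 5 4 2 3 / 1 5 2 3 4 6 / 3 6 4 2 5 1 / 5 4 6 1 3 2 / 2 3 1 5 6 4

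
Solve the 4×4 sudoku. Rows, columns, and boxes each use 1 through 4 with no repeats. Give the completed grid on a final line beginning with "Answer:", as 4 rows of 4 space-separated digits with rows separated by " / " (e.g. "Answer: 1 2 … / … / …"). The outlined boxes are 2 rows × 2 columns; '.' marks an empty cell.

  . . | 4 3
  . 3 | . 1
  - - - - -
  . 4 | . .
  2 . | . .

Step 1. [r4c2∈{1}] r4c2 has the single candidate 1. So r4c2=1.
Step 2. [r3c3∈{1,2,3}] in row 3, 1 fits only at r3c3 ⇒ r3c3=1.
Step 3. [r3c4∈{2}] only 2 remains possible at r3c4 ⇒ r3c4=2.
Step 4. [r1c1∈{1}] r1c1's peers cover all but 1 ⇒ r1c1=1.
Step 5. [r2c1∈{4}] r2c1 has the single candidate 4 ⇒ r2c1=4.
Step 6. [r4c4∈{4}] nothing but 4 survives at r4c4 ⇒ r4c4=4.
Step 7. [r4c3∈{3}] r4c3 has the single candidate 3 ⇒ r4c3=3.
Step 8. [r3c1∈{3}] r3c1 is down to just 3. So r3c1=3.
Step 9. [r1c2∈{2}] r1c2 has the single candidate 2, so r1c2=2.
Step 10. [r2c3∈{2}] r2c3's peers cover all but 2, so r2c3=2.

Answer: 1 2 4 3 / 4 3 2 1 / 3 4 1 2 / 2 1 3 4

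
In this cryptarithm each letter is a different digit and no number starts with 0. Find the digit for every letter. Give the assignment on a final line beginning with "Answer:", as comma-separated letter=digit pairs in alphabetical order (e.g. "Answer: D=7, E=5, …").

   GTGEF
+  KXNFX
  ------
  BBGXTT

Step 1. [B] adding two 5-digit numbers gives at most 5+1 digits, and here it does — B is that final carry and must be 1 ⇒ B=1.
Step 2. [col 1: F + X ≡ T (mod 10)] column 1 (F + X ≡ T (mod 10), carry-in 0) doesn't pin T yet; pick T=2 and continue. So T=2.
Step 3. [col 1: F + X ≡ T (mod 10)] column 1 (F + X ≡ T (mod 10), carry-in 0) doesn't pin F yet; pick F=7 and continue, so F=7.
Step 4. [col 1: F + X ≡ T (mod 10)] in column 1 we have F+X≡T with carry-in 0; given F=7, T=2 and digits 1,2,7 already taken and all letters distinct, that pins X to 5, so X=5.
Step 5. [col 2: E + F ≡ T (mod 10)] column 2 reads E+F+carry(1)=T with F=7, T=2; with digits 1,2,5,7 already taken and all letters distinct, the only value for E is 4. So E=4.
Step 6. [col 3: G + N ≡ X (mod 10)] no forcing yet in column 3 (carry-in 1); G=8 is free and consistent — try it. So G=8.
Step 7. [col 3: G + N ≡ X (mod 10)] in column 3 we have G+N≡X with carry-in 1; given G=8, X=5 and digits 1,2,4,5,7,8 already taken and all letters distinct, that pins N to 6. So N=6.
Step 8. [col 5: G + K ≡ B (mod 10)] column 5: given G=8, B=1, carry-in 0, and digits 1,2,4,5,6,7,8 already taken and all letters distinct, G+K≡B (mod 10) forces K=3. So K=3.

Answer: B=1, E=4, F=7, G=8, K=3, N=6, T=2, X=5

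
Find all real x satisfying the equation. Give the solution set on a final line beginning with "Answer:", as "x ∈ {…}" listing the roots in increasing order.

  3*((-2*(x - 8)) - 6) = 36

Step 1. [3*((-2*(x - 8)) - 6) = 36] leading coefficient 3: divide by 3 ⇒ div: (-2*(x - 8)) - 6 = 12.
Step 2. [(-2*(x - 8)) - 6 = 12] peel the -6: add 6 from each side, so sub: -2*(x - 8) = 18.
Step 3. [-2*(x - 8) = 18] -2 out front; divide by -2. So div: x - 8 = -9.
Step 4. [x - 8 = -9] 8 comes off first (add 8), so sub: x = -1.

Answer: x ∈ {-1}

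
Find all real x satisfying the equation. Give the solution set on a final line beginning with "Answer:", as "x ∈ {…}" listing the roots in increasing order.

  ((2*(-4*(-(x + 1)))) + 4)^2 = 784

Step 1. [((2*(-4*(-(x + 1)))) + 4)^2 = 784] LHS squared, RHS 784 ≥ 0: apply √ (±). So sqrt: (2*(-4*(-(x + 1)))) + 4 = 28 or -28.
Step 2. [(2*(-4*(-(x + 1)))) + 4 = 28 or -28] 2 | LHS and 2 | 28 or -28: pull 2 out. So factor: (-4*(-(x + 1))) + 2 = 14 or -14.
Step 3. [(-4*(-(x + 1))) + 2 = 14 or -14] peel the +2: subtract 2 from each side, so sub: -4*(-(x + 1)) = 12 or -16.
Step 4. [-4*(-(x + 1)) = 12 or -16] leading coefficient -4: divide by -4. So div: -(x + 1) = -3 or 4.
Step 5. [-(x + 1) = -3 or 4] leading − — multiply by −1, so neg: x + 1 = 3 or -4.
Step 6. [x + 1 = 3 or -4] subtract 1: x sits inside (… + 1) ⇒ sub: x = 2 or -5.

Answer: x ∈ {-5, 2}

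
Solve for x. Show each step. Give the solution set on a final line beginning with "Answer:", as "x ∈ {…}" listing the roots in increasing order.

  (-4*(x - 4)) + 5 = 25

Step 1. [(-4*(x - 4)) + 5 = 25] the outer +5 inverts by subtracting 5 ⇒ sub: -4*(x - 4) = 20.
Step 2. [-4*(x - 4) = 20] LHS = -4·(…); ÷-4 both sides, so div: x - 4 = -5.
Step 3. [x - 4 = -5] the outer -4 inverts by adding 4. So sub: x = -1.

Answer: x ∈ {-1}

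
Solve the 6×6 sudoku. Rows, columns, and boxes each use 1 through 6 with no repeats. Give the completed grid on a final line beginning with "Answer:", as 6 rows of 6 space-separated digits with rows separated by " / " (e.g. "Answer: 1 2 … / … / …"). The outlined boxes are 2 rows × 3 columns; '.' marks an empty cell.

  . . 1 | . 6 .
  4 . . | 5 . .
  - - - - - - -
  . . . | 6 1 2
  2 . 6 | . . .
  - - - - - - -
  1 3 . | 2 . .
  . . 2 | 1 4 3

Step 1. [r5c5∈{5}] r5c5 has the single candidate 5. So r5c5=5.
Step 2. [r3c3∈{3,4,5}] in col 3, 5 fits only at r3c3. So r3c3=5.
Step 3. [r4c5∈{3}] r4c5's peers cover all but 3. So r4c5=3.
Step 4. [r4c4∈{4}] nothing but 4 survives at r4c4. So r4c4=4.
Step 5. [r6c1∈{5,6}] col 1 places 6 nowhere but r6c1 ⇒ r6c1=6.
Step 6. [r1c1∈{3,5}] across col 1, 5 lands solely at r1c1. So r1c1=5.
Step 7. [r2c2∈{2,6}] across row 2, 6 lands solely at r2c2. So r2c2=6.
Step 8. [r3c1∈{3}] r3c1 has the single candidate 3, so r3c1=3.
Step 9. [r4c2∈{1}] r4c2's peers cover all but 1. So r4c2=1.
Step 10. [r5c3∈{4}] only 4 remains possible at r5c3, so r5c3=4.
Step 11. [r5c6∈{6}] nothing but 6 survives at r5c6, so r5c6=6.
Step 12. [r2c5∈{2}] r2c5's peers cover all but 2 ⇒ r2c5=2.
Step 13. [r1c6∈{4}] only 4 remains possible at r1c6. So r1c6=4.
Step 14. [r1c4∈{3}] r1c4 has the single candidate 3, so r1c4=3.
Step 15. [r6c2∈{5}] nothing but 5 survives at r6c2, so r6c2=5.
Step 16. [r2c6∈{1}] only 1 remains possible at r2c6. So r2c6=1.
Step 17. [r3c2∈{4}] nothing but 4 survives at r3c2 ⇒ r3c2=4.
Step 18. [r1c2∈{2}] r1c2 is down to just 2 ⇒ r1c2=2.
Step 19. [r2c3∈{3}] r2c3's peers cover all but 3, so r2c3=3.
Step 20. [r4c6∈{5}] only 5 remains possible at r4c6 ⇒ r4c6=5.

Answer: 5 2 1 3 6 4 / 4 6 3 5 2 1 / 3 4 5 6 1 2 / 2 1 6 4 3 5 / 1 3 4 2 5 6 / 6 5 2 1 4 3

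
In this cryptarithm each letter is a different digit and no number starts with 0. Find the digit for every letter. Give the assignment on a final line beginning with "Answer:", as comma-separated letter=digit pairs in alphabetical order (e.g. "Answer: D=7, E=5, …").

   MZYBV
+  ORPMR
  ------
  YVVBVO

Step 1. [Y] Y is the leading digit of a 6-digit sum of two 5-digit numbers; the final carry is exactly 1. So Y=1.
Step 2. [col 1: V + R ≡ O (mod 10)] column 1 (V + R ≡ O (mod 10), carry-in 0) doesn't pin V yet; pick V=3 and continue. So V=3.
Step 3. [col 1: V + R ≡ O (mod 10)] column 1 (V + R ≡ O (mod 10), carry-in 0) doesn't pin O yet; pick O=7 and continue ⇒ O=7.
Step 4. [col 1: V + R ≡ O (mod 10)] column 1 reads V+R+carry(0)=O with V=3, O=7; with digits 1,3,7 already taken and all letters distinct, the only value for R is 4. So R=4.
Step 5. [col 2: B + M ≡ V (mod 10)] column 2 (B + M ≡ V (mod 10), carry-in 0) doesn't pin M yet; pick M=5 and continue ⇒ M=5.
Step 6. [col 2: B + M ≡ V (mod 10)] from column 2 (M=5, V=3, carry-in 0, digits 1,3,4,5,7 already taken and all letters distinct): B must equal 8, so B=8.
Step 7. [col 3: Y + P ≡ B (mod 10)] from column 3 (Y=1, B=8, carry-in 1, digits 1,3,4,5,7,8 already taken and all letters distinct): P must equal 6. So P=6.
Step 8. [col 4: Z + R ≡ V (mod 10)] column 4: given R=4, V=3, carry-in 0, and digits 1,3,4,5,6,7,8 already taken and all letters distinct, Z+R≡V (mod 10) forces Z=9, so Z=9.

Answer: B=8, M=5, O=7, P=6, R=4, V=3, Y=1, Z=9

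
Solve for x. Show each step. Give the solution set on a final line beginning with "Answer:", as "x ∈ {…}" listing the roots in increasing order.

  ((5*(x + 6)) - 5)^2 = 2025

Step 1. [((5*(x + 6)) - 5)^2 = 2025] LHS squared, RHS 2025 ≥ 0: apply √ (±) ⇒ sqrt: (5*(x + 6)) - 5 = 45 or -45.
Step 2. [(5*(x + 6)) - 5 = 45 or -45] 5 divides every term; factor it out, so factor: (x + 6) - 1 = 9 or -9.
Step 3. [(x + 6) - 1 = 9 or -9] the outer -1 inverts by adding 1. So sub: x + 6 = 10 or -8.
Step 4. [x + 6 = 10 or -8] subtract 6: x sits inside (… + 6). So sub: x = 4 or -14.

Answer: x ∈ {-14, 4}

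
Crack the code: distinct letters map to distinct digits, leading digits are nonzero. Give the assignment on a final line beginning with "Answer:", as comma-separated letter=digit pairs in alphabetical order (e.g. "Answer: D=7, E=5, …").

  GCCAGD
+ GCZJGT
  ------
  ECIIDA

Step 1. [col 1: D + T ≡ A (mod 10)] several values work for A in column 1 (D + T ≡ A (mod 10), carry-in 0); try A=5 ⇒ A=5.
Step 2. [col 1: D + T ≡ A (mod 10)] no forcing yet in column 1 (carry-in 0); D=9 is free and consistent — try it ⇒ D=9.
Step 3. [col 1: D + T ≡ A (mod 10)] from column 1 (D=9, A=5, carry-in 0, digits 5,9 already taken and all letters distinct): T must equal 6. So T=6.
Step 4. [col 2: G + G ≡ D (mod 10)] in column 2 we have G+G≡D with carry-in 1; given D=9 and digits 5,6,9 already taken and all letters distinct, that pins G to 4 ⇒ G=4.
Step 5. [col 3: A + J ≡ I (mod 10)] column 3 (A + J ≡ I (mod 10), carry-in 0) doesn't pin J yet; pick J=7 and continue. So J=7.
Step 6. [col 3: A + J ≡ I (mod 10)] in column 3 we have A+J≡I with carry-in 0; given A=5, J=7 and digits 4,5,6,7,9 already taken and all letters distinct, that pins I to 2. So I=2.
Step 7. [col 4: C + Z ≡ I (mod 10)] Z=1 is one option consistent with column 4 (C + Z ≡ I (mod 10), carry-in 1) — take it, so Z=1.
Step 8. [col 4: C + Z ≡ I (mod 10)] in column 4 we have C+Z≡I with carry-in 1; given Z=1, I=2 and digits 1,2,4,5,6,7,9 already taken and all letters distinct, that pins C to 0 ⇒ C=0.
Step 9. [col 6: G + G ≡ E (mod 10)] from column 6 (G=4, carry-in 0, digits 0,1,2,4,5,6,7,9 already taken and all letters distinct): E must equal 8. So E=8.

Answer: A=5, C=0, D=9, E=8, G=4, I=2, J=7, T=6, Z=1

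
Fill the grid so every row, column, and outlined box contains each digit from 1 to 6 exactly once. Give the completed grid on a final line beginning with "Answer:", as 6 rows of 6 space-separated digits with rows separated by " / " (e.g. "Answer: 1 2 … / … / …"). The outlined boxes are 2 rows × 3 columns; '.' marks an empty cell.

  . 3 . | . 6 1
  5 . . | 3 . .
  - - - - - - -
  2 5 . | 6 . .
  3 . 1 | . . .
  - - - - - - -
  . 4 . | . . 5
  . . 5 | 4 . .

Step 1. [r3c3∈{4}] r3c3 has the single candidate 4, so r3c3=4.
Step 2. [r6c6∈{2,3,6}] in col 6, 6 fits only at r6c6. So r6c6=6.
Step 3. [r6c5∈{1,2,3}] 3 has one home in row 6: r6c5, so r6c5=3.
Step 4. [r1c3∈{2}] r1c3 is down to just 2 ⇒ r1c3=2.
Step 5. [r4c5∈{2,4,5}] r4c5 is the only open cell in col 5 admitting 5. So r4c5=5.
Step 6. [r5c4∈{1,2}] col 4 places 1 nowhere but r5c4, so r5c4=1.
Step 7. [r2c2∈{1,6}] across row 2, 1 lands solely at r2c2. So r2c2=1.
Step 8. [r2c5∈{2,4}] col 5 places 4 nowhere but r2c5, so r2c5=4.
Step 9. [r5c3∈{3,6}] r5c3 is the only open cell in row 5 admitting 3. So r5c3=3.
Step 10. [r2c6∈{2}] r2c6 has the single candidate 2 ⇒ r2c6=2.
Step 11. [r1c4∈{5}] only 5 remains possible at r1c4. So r1c4=5.
Step 12. [r3c5∈{1}] r3c5 is down to just 1 ⇒ r3c5=1.
Step 13. [r6c1∈{1}] nothing but 1 survives at r6c1, so r6c1=1.
Step 14. [r4c2∈{6}] nothing but 6 survives at r4c2. So r4c2=6.
Step 15. [r6c2∈{2}] nothing but 2 survives at r6c2, so r6c2=2.
Step 16. [r4c4∈{2}] r4c4 has the single candidate 2. So r4c4=2.
Step 17. [r5c1∈{6}] nothing but 6 survives at r5c1. So r5c1=6.
Step 18. [r4c6∈{4}] only 4 remains possible at r4c6, so r4c6=4.
Step 19. [r5c5∈{2}] r5c5 has the single candidate 2, so r5c5=2.
Step 20. [r3c6∈{3}] r3c6's peers cover all but 3 ⇒ r3c6=3.
Step 21. [r2c3∈{6}] r2c3's peers cover all but 6. So r2c3=6.
Step 22. [r1c1∈{4}] r1c1 has the single candidate 4, so r1c1=4.

Answer: 4 3 2 5 6 1 / 5 1 6 3 4 2 / 2 5 4 6 1 3 / 3 6 1 2 5 4 / 6 4 3 1 2 5 / 1 2 5 4 3 6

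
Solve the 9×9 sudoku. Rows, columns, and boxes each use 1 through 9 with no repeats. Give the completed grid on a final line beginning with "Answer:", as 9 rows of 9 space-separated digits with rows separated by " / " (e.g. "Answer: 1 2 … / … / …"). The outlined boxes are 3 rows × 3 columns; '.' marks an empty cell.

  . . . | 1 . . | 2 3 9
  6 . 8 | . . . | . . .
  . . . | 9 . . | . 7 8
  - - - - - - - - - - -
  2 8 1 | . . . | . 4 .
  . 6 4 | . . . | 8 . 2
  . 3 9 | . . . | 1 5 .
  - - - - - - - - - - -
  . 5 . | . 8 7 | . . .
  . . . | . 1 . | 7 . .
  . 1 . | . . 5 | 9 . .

Step 1. [r8c6∈{2,3,4,6,9}] in box 8, 9 fits only at r8c6, so r8c6=9.
Step 2. [r6c1∈{7}] r6c1 has the single candidate 7. So r6c1=7.
Step 3. [r6c9∈{6}] r6c9's peers cover all but 6. So r6c9=6.
Step 4. [r3c7∈{4,5,6}] box 3 places 6 nowhere but r3c7 ⇒ r3c7=6.
Step 5. [r4c7∈{3}] r4c7 is down to just 3. So r4c7=3.
Step 6. [r7c7∈{4}] only 4 remains possible at r7c7 ⇒ r7c7=4.
Step 7. [r9c9∈{3}] r9c9 has the single candidate 3 ⇒ r9c9=3.
Step 8. [r2c9∈{1,4,5}] in col 9, 4 fits only at r2c9 ⇒ r2c9=4.
Step 9. [r5c1∈{5}] only 5 remains possible at r5c1 ⇒ r5c1=5.
Step 10. [r1c1∈{4}] r1c1's peers cover all but 4. So r1c1=4.
Step 11. [r3c2∈{2}] r3c2 has the single candidate 2. So r3c2=2.
Step 12. [r4c5∈{5,6,7,9}] in row 4, 9 fits only at r4c5 ⇒ r4c5=9.
Step 13. [r9c3∈{2,6,7}] 7 has one home in row 9: r9c3 ⇒ r9c3=7.
Step 14. [r6c4∈{2,4,8}] r6c4 is the only open cell in col 4 admitting 8. So r6c4=8.
Step 15. [r4c4∈{5,6,7}] across row 4, 5 lands solely at r4c4. So r4c4=5.
Step 16. [r1c3∈{5}] r1c3 is down to just 5, so r1c3=5.
Step 17. [r3c3∈{3}] r3c3 is down to just 3. So r3c3=3.
Step 18. [r1c2∈{7}] r1c2 has the single candidate 7. So r1c2=7.
Step 19. [r3c5∈{4,5}] r3c5 is the only open cell in row 3 admitting 5 ⇒ r3c5=5.
Step 20. [r1c5∈{6}] r1c5 is down to just 6 ⇒ r1c5=6.
Step 21. [r9c1∈{8}] r9c1 has the single candidate 8. So r9c1=8.
Step 22. [r8c1∈{3}] r8c1 is down to just 3, so r8c1=3.
Step 23. [r7c4∈{2,3,6}] r7c4 is the only open cell in row 7 admitting 3, so r7c4=3.
Step 24. [r8c8∈{2,6,8}] in row 8, 8 fits only at r8c8 ⇒ r8c8=8.
Step 25. [r5c4∈{7}] r5c4's peers cover all but 7. So r5c4=7.
Step 26. [r2c4∈{2}] r2c4 is down to just 2 ⇒ r2c4=2.
Step 27. [r9c5∈{2,4}] r9c5 is the only open cell in box 8 admitting 2, so r9c5=2.
Step 28. [r7c8∈{1,2,6}] 2 has one home in col 8: r7c8. So r7c8=2.
Step 29. [r9c4∈{4,6}] r9c4 is the only open cell in row 9 admitting 4 ⇒ r9c4=4.
Step 30. [r2c6∈{3}] r2c6 is down to just 3, so r2c6=3.
Step 31. [r8c3∈{2,6}] 2 has one home in row 8: r8c3. So r8c3=2.
Step 32. [r3c6∈{4}] r3c6's peers cover all but 4 ⇒ r3c6=4.
Step 33. [r5c6∈{1}] r5c6's peers cover all but 1. So r5c6=1.
Step 34. [r2c7∈{5}] r2c7 has the single candidate 5 ⇒ r2c7=5.
Step 35. [r7c9∈{1}] r7c9 is down to just 1, so r7c9=1.
Step 36. [r2c2∈{9}] r2c2 has the single candidate 9. So r2c2=9.
Step 37. [r3c1∈{1}] nothing but 1 survives at r3c1. So r3c1=1.
Step 38. [r7c3∈{6}] r7c3's peers cover all but 6, so r7c3=6.
Step 39. [r8c4∈{6}] r8c4 has the single candidate 6. So r8c4=6.
Step 40. [r6c5∈{4}] r6c5 is down to just 4 ⇒ r6c5=4.
Step 41. [r6c6∈{2}] r6c6 has the single candidate 2, so r6c6=2.
Step 42. [r5c5∈{3}] r5c5's peers cover all but 3. So r5c5=3.
Step 43. [r1c6∈{8}] only 8 remains possible at r1c6, so r1c6=8.
Step 44. [r4c6∈{6}] nothing but 6 survives at r4c6. So r4c6=6.
Step 45. [r2c8∈{1}] r2c8's peers cover all but 1 ⇒ r2c8=1.
Step 46. [r7c1∈{9}] only 9 remains possible at r7c1 ⇒ r7c1=9.
Step 47. [r4c9∈{7}] nothing but 7 survives at r4c9, so r4c9=7.
Step 48. [r8c9∈{5}] r8c9 is down to just 5 ⇒ r8c9=5.
Step 49. [r9c8∈{6}] only 6 remains possible at r9c8, so r9c8=6.
Step 50. [r8c2∈{4}] r8c2's peers cover all but 4 ⇒ r8c2=4.
Step 51. [r5c8∈{9}] r5c8 is down to just 9, so r5c8=9.
Step 52. [r2c5∈{7}] r2c5 is down to just 7, so r2c5=7.

Answer: 4 7 5 1 6 8 2 3 9 / 6 9 8 2 7 3 5 1 4 / 1 2 3 9 5 4 6 7 8 / 2 8 1 5 9 6 3 4 7 / 5 6 4 7 3 1 8 9 2 / 7 3 9 8 4 2 1 5 6 / 9 5 6 3 8 7 4 2 1 / 3 4 2 6 1 9 7 8 5 / 8 1 7 4 2 5 9 6 3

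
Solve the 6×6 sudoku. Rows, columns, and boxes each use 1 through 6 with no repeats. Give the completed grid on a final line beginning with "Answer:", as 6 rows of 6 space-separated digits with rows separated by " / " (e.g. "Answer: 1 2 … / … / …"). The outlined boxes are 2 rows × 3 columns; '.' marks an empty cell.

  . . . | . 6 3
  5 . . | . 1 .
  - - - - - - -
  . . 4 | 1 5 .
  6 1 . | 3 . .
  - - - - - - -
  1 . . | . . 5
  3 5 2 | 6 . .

Step 1. [r5c2∈{4,6}] in box 5, 4 fits only at r5c2. So r5c2=4.
Step 2. [r1c2∈{2}] r1c2's peers cover all but 2, so r1c2=2.
Step 3. [r2c3∈{3,6}] r2c3 is the only open cell in col 3 admitting 3 ⇒ r2c3=3.
Step 4. [r6c5∈{4}] only 4 remains possible at r6c5 ⇒ r6c5=4.
Step 5. [r4c5∈{2}] r4c5 is down to just 2. So r4c5=2.
Step 6. [r2c6∈{2,4}] in col 6, 2 fits only at r2c6. So r2c6=2.
Step 7. [r2c4∈{4}] only 4 remains possible at r2c4, so r2c4=4.
Step 8. [r5c4∈{2}] r5c4 is down to just 2 ⇒ r5c4=2.
Step 9. [r1c3∈{1}] nothing but 1 survives at r1c3 ⇒ r1c3=1.
Step 10. [r5c3∈{6}] r5c3 has the single candidate 6, so r5c3=6.
Step 11. [r5c5∈{3}] r5c5's peers cover all but 3. So r5c5=3.
Step 12. [r4c6∈{4}] r4c6 is down to just 4, so r4c6=4.
Step 13. [r3c6∈{6}] r3c6 has the single candidate 6 ⇒ r3c6=6.
Step 14. [r2c2∈{6}] only 6 remains possible at r2c2. So r2c2=6.
Step 15. [r6c6∈{1}] nothing but 1 survives at r6c6, so r6c6=1.
Step 16. [r3c2∈{3}] nothing but 3 survives at r3c2 ⇒ r3c2=3.
Step 17. [r4c3∈{5}] r4c3 is down to just 5 ⇒ r4c3=5.
Step 18. [r1c1∈{4}] r1c1 is down to just 4. So r1c1=4.
Step 19. [r3c1∈{2}] nothing but 2 survives at r3c1, so r3c1=2.
Step 20. [r1c4∈{5}] r1c4's peers cover all but 5. So r1c4=5.

Answer: 4 2 1 5 6 3 / 5 6 3 4 1 2 / 2 3 4 1 5 6 / 6 1 5 3 2 4 / 1 4 6 2 3 5 / 3 5 2 6 4 1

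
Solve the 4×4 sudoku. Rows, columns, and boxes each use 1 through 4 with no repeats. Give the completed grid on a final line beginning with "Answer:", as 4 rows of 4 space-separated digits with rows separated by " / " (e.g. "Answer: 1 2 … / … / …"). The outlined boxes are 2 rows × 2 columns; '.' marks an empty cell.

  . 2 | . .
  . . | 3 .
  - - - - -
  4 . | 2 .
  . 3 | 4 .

Step 1. [r2c1∈{1}] r2c1's peers cover all but 1. So r2c1=1.
Step 2. [r4c4∈{1}] nothing but 1 survives at r4c4. So r4c4=1.
Step 3. [r2c4∈{2,4}] in row 2, 2 fits only at r2c4. So r2c4=2.
Step 4. [r2c2∈{4}] only 4 remains possible at r2c2 ⇒ r2c2=4.
Step 5. [r3c4∈{3}] r3c4's peers cover all but 3. So r3c4=3.
Step 6. [r3c2∈{1}] nothing but 1 survives at r3c2 ⇒ r3c2=1.
Step 7. [r1c3∈{1}] nothing but 1 survives at r1c3 ⇒ r1c3=1.
Step 8. [r4c1∈{2}] nothing but 2 survives at r4c1, so r4c1=2.
Step 9. [r1c4∈{4}] only 4 remains possible at r1c4, so r1c4=4.
Step 10. [r1c1∈{3}] only 3 remains possible at r1c1 ⇒ r1c1=3.

Answer: 3 2 1 4 / 1 4 3 2 / 4 1 2 3 / 2 3 4 1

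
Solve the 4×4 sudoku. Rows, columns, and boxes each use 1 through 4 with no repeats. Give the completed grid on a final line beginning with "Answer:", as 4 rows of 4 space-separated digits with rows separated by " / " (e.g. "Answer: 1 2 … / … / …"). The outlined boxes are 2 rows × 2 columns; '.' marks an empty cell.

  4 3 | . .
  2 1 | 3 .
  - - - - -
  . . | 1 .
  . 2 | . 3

Step 1. [r3c4∈{2,4}] across row 3, 2 lands solely at r3c4. So r3c4=2.
Step 2. [r3c1∈{3}] r3c1 is down to just 3 ⇒ r3c1=3.
Step 3. [r1c4∈{1}] r1c4's peers cover all but 1, so r1c4=1.
Step 4. [r4c3∈{4}] nothing but 4 survives at r4c3 ⇒ r4c3=4.
Step 5. [r1c3∈{2}] r1c3's peers cover all but 2. So r1c3=2.
Step 6. [r4c1∈{1}] r4c1 is down to just 1 ⇒ r4c1=1.
Step 7. [r2c4∈{4}] only 4 remains possible at r2c4 ⇒ r2c4=4.
Step 8. [r3c2∈{4}] r3c2 has the single candidate 4. So r3c2=4.

Answer: 4 3 2 1 / 2 1 3 4 / 3 4 1 2 / 1 2 4 3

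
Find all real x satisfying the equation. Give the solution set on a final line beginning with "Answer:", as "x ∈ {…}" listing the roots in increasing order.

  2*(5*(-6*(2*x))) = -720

Step 1. [2*(5*(-6*(2*x))) = -720] divide by the outer 2 ⇒ div: 5*(-6*(2*x)) = -360.
Step 2. [5*(-6*(2*x)) = -360] leading coefficient 5: divide by 5. So div: -6*(2*x) = -72.
Step 3. [-6*(2*x) = -72] -6 out front; divide by -6 ⇒ div: 2*x = 12.
Step 4. [2*x = 12] 2 out front; divide by 2. So div: x = 6.

Answer: x ∈ {6}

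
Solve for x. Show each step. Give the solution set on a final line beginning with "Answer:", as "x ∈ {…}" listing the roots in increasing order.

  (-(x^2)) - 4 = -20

Step 1. [(-(x^2)) - 4 = -20] peel the -4: add 4 from each side. So sub: -(x^2) = -16.
Step 2. [-(x^2) = -16] flip signs both sides, so neg: x^2 = 16.
Step 3. [x^2 = 16] √ both sides: 16 ≥ 0 gives two branches, so sqrt: x = 4 or -4.

Answer: x ∈ {-4, 4}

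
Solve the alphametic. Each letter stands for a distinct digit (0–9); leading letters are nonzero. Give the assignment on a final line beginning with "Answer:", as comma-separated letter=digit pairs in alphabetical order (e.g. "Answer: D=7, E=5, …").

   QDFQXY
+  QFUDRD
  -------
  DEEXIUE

Step 1. [col 1: Y + D ≡ E (mod 10)] several values work for E in column 1 (Y + D ≡ E (mod 10), carry-in 0); try E=8. So E=8.
Step 2. [col 1: Y + D ≡ E (mod 10)] Y=7 is one option consistent with column 1 (Y + D ≡ E (mod 10), carry-in 0) — take it, so Y=7.
Step 3. [col 1: Y + D ≡ E (mod 10)] in column 1 we have Y+D≡E with carry-in 0; given Y=7, E=8 and digits 7,8 already taken and all letters distinct, that pins D to 1, so D=1.
Step 4. [col 2: X + R ≡ U (mod 10)] no forcing yet in column 2 (carry-in 0); R=3 is free and consistent — try it. So R=3.
Step 5. [col 2: X + R ≡ U (mod 10)] X=2 is one option consistent with column 2 (X + R ≡ U (mod 10), carry-in 0) — take it ⇒ X=2.
Step 6. [col 2: X + R ≡ U (mod 10)] from column 2 (X=2, R=3, carry-in 0, digits 1,2,3,7,8 already taken and all letters distinct): U must equal 5, so U=5.
Step 7. [col 3: Q + D ≡ I (mod 10)] in column 3 we have Q+D≡I with carry-in 0; given D=1 and digits 1,2,3,5,7,8 already taken and all letters distinct, that pins I to 0. So I=0.
Step 8. [col 3: Q + D ≡ I (mod 10)] column 3: given D=1, I=0, carry-in 0, and digits 0,1,2,3,5,7,8 already taken and all letters distinct, Q+D≡I (mod 10) forces Q=9. So Q=9.
Step 9. [col 4: F + U ≡ X (mod 10)] column 4 reads F+U+carry(1)=X with U=5, X=2; with digits 0,1,2,3,5,7,8,9 already taken and all letters distinct, the only value for F is 6 ⇒ F=6.

Answer: D=1, E=8, F=6, I=0, Q=9, R=3, U=5, X=2, Y=7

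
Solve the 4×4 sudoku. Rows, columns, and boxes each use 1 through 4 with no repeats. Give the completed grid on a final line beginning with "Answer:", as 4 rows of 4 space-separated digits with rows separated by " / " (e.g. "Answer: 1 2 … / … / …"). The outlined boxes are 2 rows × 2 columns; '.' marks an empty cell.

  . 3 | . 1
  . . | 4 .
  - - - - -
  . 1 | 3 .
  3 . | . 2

Step 1. [r3c1∈{2,4}] 2 has one home in row 3: r3c1. So r3c1=2.
Step 2. [r1c1∈{4}] only 4 remains possible at r1c1 ⇒ r1c1=4.
Step 3. [r2c1∈{1}] r2c1's peers cover all but 1, so r2c1=1.
Step 4. [r2c4∈{3}] nothing but 3 survives at r2c4 ⇒ r2c4=3.
Step 5. [r1c3∈{2}] r1c3 is down to just 2. So r1c3=2.
Step 6. [r2c2∈{2}] r2c2's peers cover all but 2, so r2c2=2.
Step 7. [r4c2∈{4}] nothing but 4 survives at r4c2, so r4c2=4.
Step 8. [r3c4∈{4}] r3c4's peers cover all but 4 ⇒ r3c4=4.
Step 9. [r4c3∈{1}] only 1 remains possible at r4c3 ⇒ r4c3=1.

Answer: 4 3 2 1 / 1 2 4 3 / 2 1 3 4 / 3 4 1 2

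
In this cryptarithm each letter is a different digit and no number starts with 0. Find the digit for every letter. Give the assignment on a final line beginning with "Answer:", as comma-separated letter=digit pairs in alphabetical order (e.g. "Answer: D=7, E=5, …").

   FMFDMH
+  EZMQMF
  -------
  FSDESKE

Step 1. [col 1: H + F ≡ E (mod 10)] H=7 is one option consistent with column 1 (H + F ≡ E (mod 10), carry-in 0) — take it. So H=7.
Step 2. [col 1: H + F ≡ E (mod 10)] column 1 (H + F ≡ E (mod 10), carry-in 0) doesn't pin F yet; pick F=1 and continue, so F=1.
Step 3. [col 1: H + F ≡ E (mod 10)] in column 1 we have H+F≡E with carry-in 0; given H=7, F=1 and digits 1,7 already taken and all letters distinct, that pins E to 8, so E=8.
Step 4. [col 2: M + M ≡ K (mod 10)] no forcing yet in column 2 (carry-in 0); K=2 is free and consistent — try it, so K=2.
Step 5. [col 2: M + M ≡ K (mod 10)] column 2 reads M+M+carry(0)=K with K=2; with digits 1,2,7,8 already taken and all letters distinct, the only value for M is 6, so M=6.
Step 6. [col 3: D + Q ≡ S (mod 10)] several values work for Q in column 3 (D + Q ≡ S (mod 10), carry-in 1); try Q=4 ⇒ Q=4.
Step 7. [col 3: D + Q ≡ S (mod 10)] column 3 (D + Q ≡ S (mod 10), carry-in 1) doesn't pin S yet; pick S=0 and continue. So S=0.
Step 8. [col 3: D + Q ≡ S (mod 10)] from column 3 (Q=4, S=0, carry-in 1, digits 0,1,2,4,6,7,8 already taken and all letters distinct): D must equal 5, so D=5.
Step 9. [col 5: M + Z ≡ D (mod 10)] column 5: given M=6, D=5, carry-in 0, and digits 0,1,2,4,5,6,7,8 already taken and all letters distinct, M+Z≡D (mod 10) forces Z=9. So Z=9.

Answer: D=5, E=8, F=1, H=7, K=2, M=6, Q=4, S=0, Z=9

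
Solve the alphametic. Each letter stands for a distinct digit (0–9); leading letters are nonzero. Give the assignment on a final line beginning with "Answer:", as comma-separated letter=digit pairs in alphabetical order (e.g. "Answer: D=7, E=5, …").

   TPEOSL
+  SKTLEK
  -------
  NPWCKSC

Step 1. [col 1: L + K ≡ C (mod 10)] several values work for K in column 1 (L + K ≡ C (mod 10), carry-in 0); try K=3, so K=3.
Step 2. [N] the sum has 7 digits but both addends have 6; that extra leading digit N is the final carry, namely 1. So N=1.
Step 3. [col 1: L + K ≡ C (mod 10)] L=6 is one option consistent with column 1 (L + K ≡ C (mod 10), carry-in 0) — take it, so L=6.
Step 4. [col 1: L + K ≡ C (mod 10)] column 1 reads L+K+carry(0)=C with L=6, K=3; with digits 1,3,6 already taken and all letters distinct, the only value for C is 9 ⇒ C=9.
Step 5. [col 2: S + E ≡ S (mod 10)] from column 2 (nothing yet, carry-in 0, digits 1,3,6,9 already taken and all letters distinct): E must equal 0 ⇒ E=0.
Step 6. [col 2: S + E ≡ S (mod 10)] no forcing yet in column 2 (carry-in 0); S=4 is free and consistent — try it, so S=4.
Step 7. [col 3: O + L ≡ K (mod 10)] in column 3 we have O+L≡K with carry-in 0; given L=6, K=3 and digits 0,1,3,4,6,9 already taken and all letters distinct, that pins O to 7. So O=7.
Step 8. [col 4: E + T ≡ C (mod 10)] column 4: given E=0, C=9, carry-in 1, and digits 0,1,3,4,6,7,9 already taken and all letters distinct, E+T≡C (mod 10) forces T=8, so T=8.
Step 9. [col 5: P + K ≡ W (mod 10)] column 5: given K=3, carry-in 0, and digits 0,1,3,4,6,7,8,9 already taken and all letters distinct, P+K≡W (mod 10) forces W=5, so W=5.
Step 10. [col 5: P + K ≡ W (mod 10)] from column 5 (K=3, W=5, carry-in 0, digits 0,1,3,4,5,6,7,8,9 already taken and all letters distinct): P must equal 2 ⇒ P=2.

Answer: C=9, E=0, K=3, L=6, N=1, O=7, P=2, S=4, T=8, W=5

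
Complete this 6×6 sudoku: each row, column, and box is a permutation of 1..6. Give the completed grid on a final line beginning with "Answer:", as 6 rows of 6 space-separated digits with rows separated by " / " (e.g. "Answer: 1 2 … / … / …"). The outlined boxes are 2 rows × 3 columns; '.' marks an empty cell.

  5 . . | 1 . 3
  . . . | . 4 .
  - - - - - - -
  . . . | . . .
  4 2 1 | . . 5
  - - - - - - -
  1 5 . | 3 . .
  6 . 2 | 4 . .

Step 1. [r1c5∈{2,6}] row 1 places 2 nowhere but r1c5, so r1c5=2.
Step 2. [r2c6∈{6}] r2c6 has the single candidate 6. So r2c6=6.
Step 3. [r3c1∈{3}] only 3 remains possible at r3c1. So r3c1=3.
Step 4. [r3c2∈{6}] nothing but 6 survives at r3c2 ⇒ r3c2=6.
Step 5. [r3c6∈{1,2,4}] 4 has one home in row 3: r3c6. So r3c6=4.
Step 6. [r1c2∈{4}] nothing but 4 survives at r1c2. So r1c2=4.
Step 7. [r4c5∈{3,6}] across row 4, 3 lands solely at r4c5 ⇒ r4c5=3.
Step 8. [r3c5∈{1}] r3c5's peers cover all but 1. So r3c5=1.
Step 9. [r6c2∈{3}] r6c2 has the single candidate 3. So r6c2=3.
Step 10. [r3c4∈{2}] r3c4 has the single candidate 2, so r3c4=2.
Step 11. [r1c3∈{6}] r1c3's peers cover all but 6. So r1c3=6.
Step 12. [r2c1∈{2}] r2c1's peers cover all but 2 ⇒ r2c1=2.
Step 13. [r5c6∈{2}] r5c6 has the single candidate 2, so r5c6=2.
Step 14. [r5c5∈{6}] r5c5's peers cover all but 6, so r5c5=6.
Step 15. [r5c3∈{4}] r5c3 is down to just 4. So r5c3=4.
Step 16. [r2c2∈{1}] nothing but 1 survives at r2c2. So r2c2=1.
Step 17. [r6c5∈{5}] r6c5 has the single candidate 5 ⇒ r6c5=5.
Step 18. [r2c3∈{3}] r2c3 is down to just 3 ⇒ r2c3=3.
Step 19. [r6c6∈{1}] r6c6 has the single candidate 1 ⇒ r6c6=1.
Step 20. [r2c4∈{5}] nothing but 5 survives at r2c4. So r2c4=5.
Step 21. [r4c4∈{6}] r4c4 is down to just 6 ⇒ r4c4=6.
Step 22. [r3c3∈{5}] nothing but 5 survives at r3c3 ⇒ r3c3=5.

Answer: 5 4 6 1 2 3 / 2 1 3 5 4 6 / 3 6 5 2 1 4 / 4 2 1 6 3 5 / 1 5 4 3 6 2 / 6 3 2 4 5 1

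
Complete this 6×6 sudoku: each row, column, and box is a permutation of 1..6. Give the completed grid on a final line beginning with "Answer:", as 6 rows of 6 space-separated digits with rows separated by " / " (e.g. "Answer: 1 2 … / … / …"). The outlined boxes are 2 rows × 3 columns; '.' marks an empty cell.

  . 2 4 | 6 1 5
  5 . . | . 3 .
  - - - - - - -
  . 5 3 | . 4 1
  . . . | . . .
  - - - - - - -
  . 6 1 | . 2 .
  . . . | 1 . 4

Step 1. [r4c6∈{2,3,6}] across col 6, 6 lands solely at r4c6. So r4c6=6.
Step 2. [r4c3∈{2}] only 2 remains possible at r4c3. So r4c3=2.
Step 3. [r5c4∈{3,5}] across row 5, 5 lands solely at r5c4, so r5c4=5.
Step 4. [r6c2∈{3}] r6c2 is down to just 3, so r6c2=3.
Step 5. [r4c2∈{1,4}] col 2 places 4 nowhere but r4c2, so r4c2=4.
Step 6. [r2c6∈{2}] r2c6's peers cover all but 2. So r2c6=2.
Step 7. [r2c3∈{6}] r2c3 is down to just 6. So r2c3=6.
Step 8. [r2c2∈{1}] only 1 remains possible at r2c2, so r2c2=1.
Step 9. [r1c1∈{3}] r1c1's peers cover all but 3, so r1c1=3.
Step 10. [r2c4∈{4}] r2c4's peers cover all but 4, so r2c4=4.
Step 11. [r3c4∈{2}] nothing but 2 survives at r3c4 ⇒ r3c4=2.
Step 12. [r5c6∈{3}] nothing but 3 survives at r5c6. So r5c6=3.
Step 13. [r3c1∈{6}] r3c1 has the single candidate 6 ⇒ r3c1=6.
Step 14. [r4c1∈{1}] nothing but 1 survives at r4c1 ⇒ r4c1=1.
Step 15. [r4c4∈{3}] nothing but 3 survives at r4c4, so r4c4=3.
Step 16. [r6c3∈{5}] r6c3 is down to just 5 ⇒ r6c3=5.
Step 17. [r5c1∈{4}] r5c1 has the single candidate 4. So r5c1=4.
Step 18. [r6c1∈{2}] only 2 remains possible at r6c1. So r6c1=2.
Step 19. [r6c5∈{6}] nothing but 6 survives at r6c5, so r6c5=6.
Step 20. [r4c5∈{5}] only 5 remains possible at r4c5, so r4c5=5.

Answer: 3 2 4 6 1 5 / 5 1 6 4 3 2 / 6 5 3 2 4 1 / 1 4 2 3 5 6 / 4 6 1 5 2 3 / 2 3 5 1 6 4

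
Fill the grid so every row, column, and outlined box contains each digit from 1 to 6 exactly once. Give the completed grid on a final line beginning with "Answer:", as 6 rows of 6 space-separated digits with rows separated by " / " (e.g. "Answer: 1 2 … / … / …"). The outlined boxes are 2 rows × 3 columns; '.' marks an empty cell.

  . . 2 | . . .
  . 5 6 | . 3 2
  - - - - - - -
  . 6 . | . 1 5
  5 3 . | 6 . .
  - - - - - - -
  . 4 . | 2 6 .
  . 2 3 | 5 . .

Step 1. [r5c1∈{1}] only 1 remains possible at r5c1 ⇒ r5c1=1.
Step 2. [r4c6∈{4}] nothing but 4 survives at r4c6 ⇒ r4c6=4.
Step 3. [r2c4∈{1,4}] in row 2, 1 fits only at r2c4, so r2c4=1.
Step 4. [r1c4∈{4}] only 4 remains possible at r1c4. So r1c4=4.
Step 5. [r3c3∈{4}] r3c3's peers cover all but 4 ⇒ r3c3=4.
Step 6. [r4c3∈{1}] r4c3 is down to just 1. So r4c3=1.
Step 7. [r4c5∈{2}] r4c5's peers cover all but 2. So r4c5=2.
Step 8. [r1c2∈{1}] r1c2 is down to just 1. So r1c2=1.
Step 9. [r3c4∈{3}] r3c4 has the single candidate 3 ⇒ r3c4=3.
Step 10. [r5c3∈{5}] only 5 remains possible at r5c3, so r5c3=5.
Step 11. [r1c6∈{6}] nothing but 6 survives at r1c6. So r1c6=6.
Step 12. [r1c5∈{5}] nothing but 5 survives at r1c5, so r1c5=5.
Step 13. [r6c1∈{6}] r6c1's peers cover all but 6, so r6c1=6.
Step 14. [r3c1∈{2}] r3c1 has the single candidate 2, so r3c1=2.
Step 15. [r2c1∈{4}] r2c1 has the single candidate 4, so r2c1=4.
Step 16. [r6c5∈{4}] r6c5 has the single candidate 4, so r6c5=4.
Step 17. [r1c1∈{3}] r1c1's peers cover all but 3, so r1c1=3.
Step 18. [r6c6∈{1}] nothing but 1 survives at r6c6 ⇒ r6c6=1.
Step 19. [r5c6∈{3}] r5c6 has the single candidate 3 ⇒ r5c6=3.

Answer: 3 1 2 4 5 6 / 4 5 6 1 3 2 / 2 6 4 3 1 5 / 5 3 1 6 2 4 / 1 4 5 2 6 3 / 6 2 3 5 4 1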